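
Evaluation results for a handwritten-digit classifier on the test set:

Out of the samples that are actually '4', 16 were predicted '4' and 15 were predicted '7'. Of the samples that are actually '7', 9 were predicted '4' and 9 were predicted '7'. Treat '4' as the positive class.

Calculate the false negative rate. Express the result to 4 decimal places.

0.4839

FNR = FN/(FN+TP) = 15/(15+16) = 0.4839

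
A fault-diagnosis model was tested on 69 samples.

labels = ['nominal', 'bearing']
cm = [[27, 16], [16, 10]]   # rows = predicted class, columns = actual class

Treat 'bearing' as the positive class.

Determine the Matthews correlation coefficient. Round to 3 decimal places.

0.013

MCC = (TP·TN − FP·FN) / √((TP+FP)(TP+FN)(TN+FP)(TN+FN))
Numerator = 10·27 − 16·16 = 14
Denominator = √(26·26·43·43) = √1249924 = 1118.0000
MCC = 14 / 1118.0000 = 0.013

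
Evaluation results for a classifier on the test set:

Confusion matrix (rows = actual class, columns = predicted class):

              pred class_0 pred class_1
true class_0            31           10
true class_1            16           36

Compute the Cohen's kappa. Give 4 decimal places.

0.4416

Observed agreement pₒ = trace/N = 67/93 = 0.72043
Expected agreement pₑ = Σ (rowᵢ·colᵢ)/N² = (41·47 + 52·46)/93² = 0.49936
κ = (pₒ − pₑ)/(1 − pₑ) = (0.72043 − 0.49936)/(1 − 0.49936) = 0.4416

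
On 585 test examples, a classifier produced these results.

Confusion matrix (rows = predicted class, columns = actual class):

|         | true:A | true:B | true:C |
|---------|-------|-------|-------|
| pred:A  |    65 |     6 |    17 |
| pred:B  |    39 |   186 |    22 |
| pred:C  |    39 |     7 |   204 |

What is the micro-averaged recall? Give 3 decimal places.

0.778

Micro-averaging pools counts across classes: ΣTP=455, ΣFP=130, ΣFN=130.
Micro-recall = TP/(TP+FN) on pooled counts = 0.778 (equals overall accuracy in single-label multiclass).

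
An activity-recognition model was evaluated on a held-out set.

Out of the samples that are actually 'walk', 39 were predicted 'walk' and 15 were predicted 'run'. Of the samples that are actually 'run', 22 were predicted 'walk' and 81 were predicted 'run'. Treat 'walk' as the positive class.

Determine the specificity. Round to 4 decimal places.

Specificity = TN/(TN+FP) = 81/(81+22) = 0.7864

0.7864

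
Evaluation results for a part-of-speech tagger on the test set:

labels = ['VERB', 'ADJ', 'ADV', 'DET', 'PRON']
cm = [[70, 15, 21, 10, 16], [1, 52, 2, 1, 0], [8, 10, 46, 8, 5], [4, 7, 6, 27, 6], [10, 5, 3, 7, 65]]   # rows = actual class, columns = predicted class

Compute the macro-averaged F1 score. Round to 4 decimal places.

Per-class F1 score (2·TP/(2·TP+FP+FN)):
  VERB: TP=70, FP=1+8+4+10=23, FN=15+21+10+16=62 → 140/225 = 0.62222
  ADJ: TP=52, FP=15+10+7+5=37, FN=1+2+1+0=4 → 104/145 = 0.71724
  ADV: TP=46, FP=21+2+6+3=32, FN=8+10+8+5=31 → 92/155 = 0.59355
  DET: TP=27, FP=10+1+8+7=26, FN=4+7+6+6=23 → 54/103 = 0.52427
  PRON: TP=65, FP=16+0+5+6=27, FN=10+5+3+7=25 → 130/182 = 0.71429
Macro-F1 score = mean = (0.62222 + 0.71724 + 0.59355 + 0.52427 + 0.71429) / 5 = 0.6343

0.6343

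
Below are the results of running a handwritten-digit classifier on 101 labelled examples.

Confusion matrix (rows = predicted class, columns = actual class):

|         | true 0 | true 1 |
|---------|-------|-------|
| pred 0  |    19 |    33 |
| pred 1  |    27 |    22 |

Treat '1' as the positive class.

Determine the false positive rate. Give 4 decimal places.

0.5870

FPR = FP/(FP+TN) = 27/(27+19) = 0.5870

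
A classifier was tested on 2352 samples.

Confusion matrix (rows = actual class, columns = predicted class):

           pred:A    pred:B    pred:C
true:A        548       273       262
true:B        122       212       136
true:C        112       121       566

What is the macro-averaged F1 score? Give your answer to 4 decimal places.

0.5413

Per-class F1 score (2·TP/(2·TP+FP+FN)):
  A: TP=548, FP=122+112=234, FN=273+262=535 → 1096/1865 = 0.58767
  B: TP=212, FP=273+121=394, FN=122+136=258 → 424/1076 = 0.39405
  C: TP=566, FP=262+136=398, FN=112+121=233 → 1132/1763 = 0.64209
Macro-F1 score = mean = (0.58767 + 0.39405 + 0.64209) / 3 = 0.5413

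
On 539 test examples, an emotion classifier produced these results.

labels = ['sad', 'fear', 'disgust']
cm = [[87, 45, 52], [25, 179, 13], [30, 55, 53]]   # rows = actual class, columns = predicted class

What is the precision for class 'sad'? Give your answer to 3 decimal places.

0.613

One-vs-rest for 'sad': TP = diagonal; FP = other classes predicted 'sad'; FN = 'sad' predicted as other.
precision = TP/(TP+FP).
sad: TP=87, FP=25+30=55 → 87/142 = 0.6127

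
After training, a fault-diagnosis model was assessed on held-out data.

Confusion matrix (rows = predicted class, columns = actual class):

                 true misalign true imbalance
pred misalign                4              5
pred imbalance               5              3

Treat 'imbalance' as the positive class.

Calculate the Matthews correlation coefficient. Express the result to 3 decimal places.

-0.181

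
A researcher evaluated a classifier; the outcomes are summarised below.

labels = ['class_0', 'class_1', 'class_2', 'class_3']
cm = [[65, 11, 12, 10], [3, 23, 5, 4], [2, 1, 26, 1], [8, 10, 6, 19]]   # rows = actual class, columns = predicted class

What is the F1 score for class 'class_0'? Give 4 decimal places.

0.7386

Take TP from the diagonal, FP from the rest of the 'class_0' prediction marginal, FN from the rest of the 'class_0' actual marginal.
F1 score = 2·TP/(2·TP+FP+FN).
class_0: TP=65, FP=3+2+8=13, FN=11+12+10=33 → 130/176 = 0.73864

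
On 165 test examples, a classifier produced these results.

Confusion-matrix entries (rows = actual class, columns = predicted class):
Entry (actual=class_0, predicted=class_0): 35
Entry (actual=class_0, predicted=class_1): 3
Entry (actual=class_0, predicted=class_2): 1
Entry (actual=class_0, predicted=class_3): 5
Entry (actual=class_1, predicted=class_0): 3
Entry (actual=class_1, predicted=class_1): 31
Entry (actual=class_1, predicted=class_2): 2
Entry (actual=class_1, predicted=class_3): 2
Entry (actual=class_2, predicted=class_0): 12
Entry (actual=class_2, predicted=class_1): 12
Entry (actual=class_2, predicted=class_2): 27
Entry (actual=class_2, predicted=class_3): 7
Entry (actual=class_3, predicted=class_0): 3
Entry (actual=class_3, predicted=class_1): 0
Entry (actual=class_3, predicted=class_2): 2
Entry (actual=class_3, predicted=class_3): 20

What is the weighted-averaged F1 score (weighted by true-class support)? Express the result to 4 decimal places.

0.6761

Per-class F1 score (2·TP/(2·TP+FP+FN)):
  class_0: TP=35, FP=3+12+3=18, FN=3+1+5=9 → 70/97 = 0.72165
  class_1: TP=31, FP=3+12+0=15, FN=3+2+2=7 → 62/84 = 0.73810
  class_2: TP=27, FP=1+2+2=5, FN=12+12+7=31 → 54/90 = 0.60000
  class_3: TP=20, FP=5+2+7=14, FN=3+0+2=5 → 40/59 = 0.67797
Weighted-F1 score = Σ (supportᵢ/N)·F1 scoreᵢ with N=165: (44/165)·0.72165 + (38/165)·0.73810 + (58/165)·0.60000 + (25/165)·0.67797 = 0.6761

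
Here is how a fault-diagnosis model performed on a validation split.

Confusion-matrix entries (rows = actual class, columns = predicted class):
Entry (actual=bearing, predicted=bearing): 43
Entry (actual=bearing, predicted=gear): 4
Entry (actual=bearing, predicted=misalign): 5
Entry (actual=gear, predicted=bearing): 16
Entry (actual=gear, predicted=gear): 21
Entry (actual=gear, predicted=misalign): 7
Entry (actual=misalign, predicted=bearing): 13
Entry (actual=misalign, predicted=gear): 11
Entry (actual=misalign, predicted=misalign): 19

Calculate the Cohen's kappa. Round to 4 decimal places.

0.3852

Observed agreement pₒ = trace/N = 83/139 = 0.59712
Expected agreement pₑ = Σ (rowᵢ·colᵢ)/N² = (52·72 + 44·36 + 43·31)/139² = 0.34475
κ = (pₒ − pₑ)/(1 − pₑ) = (0.59712 − 0.34475)/(1 − 0.34475) = 0.3852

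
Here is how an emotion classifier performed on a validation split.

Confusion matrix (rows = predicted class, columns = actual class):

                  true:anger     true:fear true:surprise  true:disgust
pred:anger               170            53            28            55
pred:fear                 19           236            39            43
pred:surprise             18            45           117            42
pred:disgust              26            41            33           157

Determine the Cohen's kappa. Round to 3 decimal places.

0.471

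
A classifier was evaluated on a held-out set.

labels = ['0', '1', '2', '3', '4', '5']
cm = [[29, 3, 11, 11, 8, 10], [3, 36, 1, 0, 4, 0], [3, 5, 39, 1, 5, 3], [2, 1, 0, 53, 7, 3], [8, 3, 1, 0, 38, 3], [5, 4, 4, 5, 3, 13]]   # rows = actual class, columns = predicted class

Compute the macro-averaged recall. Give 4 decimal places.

0.6366

Per-class recall (TP/(TP+FN)):
  0: TP=29, FN=3+11+11+8+10=43 → 29/72 = 0.40278
  1: TP=36, FN=3+1+0+4+0=8 → 36/44 = 0.81818
  2: TP=39, FN=3+5+1+5+3=17 → 39/56 = 0.69643
  3: TP=53, FN=2+1+0+7+3=13 → 53/66 = 0.80303
  4: TP=38, FN=8+3+1+0+3=15 → 38/53 = 0.71698
  5: TP=13, FN=5+4+4+5+3=21 → 13/34 = 0.38235
Macro-recall = mean = (0.40278 + 0.81818 + 0.69643 + 0.80303 + 0.71698 + 0.38235) / 6 = 0.6366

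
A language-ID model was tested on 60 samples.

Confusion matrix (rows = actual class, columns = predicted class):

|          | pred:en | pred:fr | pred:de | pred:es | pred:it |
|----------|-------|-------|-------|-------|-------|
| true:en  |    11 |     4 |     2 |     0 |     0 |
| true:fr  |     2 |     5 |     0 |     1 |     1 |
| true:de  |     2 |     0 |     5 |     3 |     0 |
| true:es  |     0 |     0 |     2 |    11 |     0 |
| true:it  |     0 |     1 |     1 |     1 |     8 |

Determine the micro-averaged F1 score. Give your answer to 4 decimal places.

0.6667

Micro-averaging pools counts across classes: ΣTP=40, ΣFP=20, ΣFN=20.
Micro-F1 score = 2·TP/(2·TP+FP+FN) on pooled counts = 0.6667 (equals overall accuracy in single-label multiclass).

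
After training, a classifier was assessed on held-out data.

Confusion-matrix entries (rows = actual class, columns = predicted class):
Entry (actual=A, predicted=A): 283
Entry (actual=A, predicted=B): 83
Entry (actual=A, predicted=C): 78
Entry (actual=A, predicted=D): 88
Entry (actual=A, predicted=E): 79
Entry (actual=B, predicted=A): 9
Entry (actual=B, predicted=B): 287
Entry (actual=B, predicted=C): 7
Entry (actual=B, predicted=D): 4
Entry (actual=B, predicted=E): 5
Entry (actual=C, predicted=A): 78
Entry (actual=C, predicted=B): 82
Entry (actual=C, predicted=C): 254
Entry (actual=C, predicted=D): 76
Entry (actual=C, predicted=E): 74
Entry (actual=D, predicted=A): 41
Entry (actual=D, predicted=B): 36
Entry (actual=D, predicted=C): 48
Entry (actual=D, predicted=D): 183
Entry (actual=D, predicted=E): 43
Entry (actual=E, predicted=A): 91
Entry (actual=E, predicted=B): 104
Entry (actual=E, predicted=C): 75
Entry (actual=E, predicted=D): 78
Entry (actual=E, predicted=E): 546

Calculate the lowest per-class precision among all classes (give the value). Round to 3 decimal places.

Per-class precision (TP/(TP+FP)):
  A: TP=283, FP=9+78+41+91=219 → 283/502 = 0.5637
  B: TP=287, FP=83+82+36+104=305 → 287/592 = 0.4848
  C: TP=254, FP=78+7+48+75=208 → 254/462 = 0.5498
  D: TP=183, FP=88+4+76+78=246 → 183/429 = 0.4266
  E: TP=546, FP=79+5+74+43=201 → 546/747 = 0.7309
Lowest is class 'D' with precision = 0.427.

0.427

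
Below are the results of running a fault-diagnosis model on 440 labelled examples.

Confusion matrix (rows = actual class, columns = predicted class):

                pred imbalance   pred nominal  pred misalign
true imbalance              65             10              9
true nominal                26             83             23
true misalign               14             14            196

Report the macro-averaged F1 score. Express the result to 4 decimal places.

Per-class F1 score (2·TP/(2·TP+FP+FN)):
  imbalance: TP=65, FP=26+14=40, FN=10+9=19 → 130/189 = 0.68783
  nominal: TP=83, FP=10+14=24, FN=26+23=49 → 166/239 = 0.69456
  misalign: TP=196, FP=9+23=32, FN=14+14=28 → 392/452 = 0.86726
Macro-F1 score = mean = (0.68783 + 0.69456 + 0.86726) / 3 = 0.7499

0.7499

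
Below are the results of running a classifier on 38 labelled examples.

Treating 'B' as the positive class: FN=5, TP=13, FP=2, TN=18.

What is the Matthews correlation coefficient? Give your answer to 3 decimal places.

0.636

MCC = (TP·TN − FP·FN) / √((TP+FP)(TP+FN)(TN+FP)(TN+FN))
Numerator = 13·18 − 2·5 = 224
Denominator = √(15·18·20·23) = √124200 = 352.4202
MCC = 224 / 352.4202 = 0.636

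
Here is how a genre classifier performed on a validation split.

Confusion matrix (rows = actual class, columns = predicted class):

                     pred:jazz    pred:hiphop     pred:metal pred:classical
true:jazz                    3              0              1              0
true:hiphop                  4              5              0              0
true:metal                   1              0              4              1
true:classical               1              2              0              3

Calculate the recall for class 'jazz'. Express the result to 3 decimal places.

Treat 'jazz' as positive and all other classes as negative.
recall = TP/(TP+FN).
jazz: TP=3, FN=0+1+0=1 → 3/4 = 0.7500

0.750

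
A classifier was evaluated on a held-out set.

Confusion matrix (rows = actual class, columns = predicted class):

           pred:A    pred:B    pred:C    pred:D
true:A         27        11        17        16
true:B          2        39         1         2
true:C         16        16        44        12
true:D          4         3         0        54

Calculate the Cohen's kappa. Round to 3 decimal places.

Observed agreement pₒ = trace/N = 164/264 = 0.6212
Expected agreement pₑ = Σ (rowᵢ·colᵢ)/N² = (71·49 + 44·69 + 88·62 + 61·84)/264² = 0.2453
κ = (pₒ − pₑ)/(1 − pₑ) = (0.6212 − 0.2453)/(1 − 0.2453) = 0.498

0.498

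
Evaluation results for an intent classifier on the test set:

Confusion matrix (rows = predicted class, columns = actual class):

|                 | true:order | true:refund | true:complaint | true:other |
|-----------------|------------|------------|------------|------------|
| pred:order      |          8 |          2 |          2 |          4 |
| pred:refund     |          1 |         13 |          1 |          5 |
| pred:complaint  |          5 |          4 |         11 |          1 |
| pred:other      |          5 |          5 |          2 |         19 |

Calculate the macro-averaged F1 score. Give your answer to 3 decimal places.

0.569

Per-class F1 score (2·TP/(2·TP+FP+FN)):
  order: TP=8, FP=2+2+4=8, FN=1+5+5=11 → 16/35 = 0.4571
  refund: TP=13, FP=1+1+5=7, FN=2+4+5=11 → 26/44 = 0.5909
  complaint: TP=11, FP=5+4+1=10, FN=2+1+2=5 → 22/37 = 0.5946
  other: TP=19, FP=5+5+2=12, FN=4+5+1=10 → 38/60 = 0.6333
Macro-F1 score = mean = (0.4571 + 0.5909 + 0.5946 + 0.6333) / 4 = 0.569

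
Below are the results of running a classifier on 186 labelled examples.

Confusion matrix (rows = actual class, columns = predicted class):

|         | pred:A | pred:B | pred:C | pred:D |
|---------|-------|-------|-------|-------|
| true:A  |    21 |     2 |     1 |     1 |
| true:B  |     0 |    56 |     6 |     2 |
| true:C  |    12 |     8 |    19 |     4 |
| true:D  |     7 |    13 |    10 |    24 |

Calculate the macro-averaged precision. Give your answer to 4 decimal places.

0.6340

Per-class precision (TP/(TP+FP)):
  A: TP=21, FP=0+12+7=19 → 21/40 = 0.52500
  B: TP=56, FP=2+8+13=23 → 56/79 = 0.70886
  C: TP=19, FP=1+6+10=17 → 19/36 = 0.52778
  D: TP=24, FP=1+2+4=7 → 24/31 = 0.77419
Macro-precision = mean = (0.52500 + 0.70886 + 0.52778 + 0.77419) / 4 = 0.6340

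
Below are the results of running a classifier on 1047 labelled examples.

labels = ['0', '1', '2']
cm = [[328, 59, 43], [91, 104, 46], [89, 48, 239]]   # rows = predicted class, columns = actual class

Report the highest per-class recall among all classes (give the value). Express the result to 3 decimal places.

Per-class recall (TP/(TP+FN)):
  0: TP=328, FN=91+89=180 → 328/508 = 0.6457
  1: TP=104, FN=59+48=107 → 104/211 = 0.4929
  2: TP=239, FN=43+46=89 → 239/328 = 0.7287
Highest is class '2' with recall = 0.729.

0.729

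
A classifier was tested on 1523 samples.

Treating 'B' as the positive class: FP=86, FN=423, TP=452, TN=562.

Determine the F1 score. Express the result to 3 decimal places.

Precision = TP/(TP+FP) = 452/538 = 0.8401
Recall = TP/(TP+FN) = 452/875 = 0.5166
F1 = 2·TP/(2·TP+FP+FN) = 904/1413 = 0.640

0.640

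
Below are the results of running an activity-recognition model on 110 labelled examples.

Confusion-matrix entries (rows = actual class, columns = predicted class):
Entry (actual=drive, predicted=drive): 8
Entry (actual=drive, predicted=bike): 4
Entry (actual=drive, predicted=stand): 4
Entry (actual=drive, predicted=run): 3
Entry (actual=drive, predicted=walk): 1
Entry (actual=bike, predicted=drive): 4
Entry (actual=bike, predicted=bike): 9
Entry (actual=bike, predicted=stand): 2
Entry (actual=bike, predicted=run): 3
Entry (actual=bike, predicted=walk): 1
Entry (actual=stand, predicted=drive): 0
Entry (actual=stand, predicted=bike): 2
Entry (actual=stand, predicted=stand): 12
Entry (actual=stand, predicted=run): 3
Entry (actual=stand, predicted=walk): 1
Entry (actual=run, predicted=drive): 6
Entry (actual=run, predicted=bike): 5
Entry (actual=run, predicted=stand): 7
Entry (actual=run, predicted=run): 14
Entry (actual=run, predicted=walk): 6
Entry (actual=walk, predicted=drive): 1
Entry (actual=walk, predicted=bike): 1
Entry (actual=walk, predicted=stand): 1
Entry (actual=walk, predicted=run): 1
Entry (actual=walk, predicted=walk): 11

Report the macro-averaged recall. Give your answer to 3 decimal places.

Per-class recall (TP/(TP+FN)):
  drive: TP=8, FN=4+4+3+1=12 → 8/20 = 0.4000
  bike: TP=9, FN=4+2+3+1=10 → 9/19 = 0.4737
  stand: TP=12, FN=0+2+3+1=6 → 12/18 = 0.6667
  run: TP=14, FN=6+5+7+6=24 → 14/38 = 0.3684
  walk: TP=11, FN=1+1+1+1=4 → 11/15 = 0.7333
Macro-recall = mean = (0.4000 + 0.4737 + 0.6667 + 0.3684 + 0.7333) / 5 = 0.528

0.528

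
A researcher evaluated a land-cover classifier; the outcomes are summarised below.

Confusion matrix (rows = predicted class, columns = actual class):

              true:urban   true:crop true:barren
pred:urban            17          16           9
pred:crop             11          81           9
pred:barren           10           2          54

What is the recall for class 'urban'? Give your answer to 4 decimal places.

0.4474

One-vs-rest for 'urban': TP = diagonal; FP = other classes predicted 'urban'; FN = 'urban' predicted as other.
recall = TP/(TP+FN).
urban: TP=17, FN=11+10=21 → 17/38 = 0.44737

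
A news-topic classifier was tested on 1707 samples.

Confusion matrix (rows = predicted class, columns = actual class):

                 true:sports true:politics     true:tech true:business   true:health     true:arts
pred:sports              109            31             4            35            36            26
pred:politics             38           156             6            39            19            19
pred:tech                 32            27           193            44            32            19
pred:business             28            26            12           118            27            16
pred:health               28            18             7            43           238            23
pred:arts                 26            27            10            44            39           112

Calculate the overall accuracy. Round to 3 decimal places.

Accuracy = trace / total = (109+156+193+118+238+112=926) / 1707 = 926/1707 = 0.542

0.542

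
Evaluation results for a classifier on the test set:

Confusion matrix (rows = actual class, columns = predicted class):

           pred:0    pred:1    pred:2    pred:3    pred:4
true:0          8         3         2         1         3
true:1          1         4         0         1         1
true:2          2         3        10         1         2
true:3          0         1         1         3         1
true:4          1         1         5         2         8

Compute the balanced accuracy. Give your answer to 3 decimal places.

0.514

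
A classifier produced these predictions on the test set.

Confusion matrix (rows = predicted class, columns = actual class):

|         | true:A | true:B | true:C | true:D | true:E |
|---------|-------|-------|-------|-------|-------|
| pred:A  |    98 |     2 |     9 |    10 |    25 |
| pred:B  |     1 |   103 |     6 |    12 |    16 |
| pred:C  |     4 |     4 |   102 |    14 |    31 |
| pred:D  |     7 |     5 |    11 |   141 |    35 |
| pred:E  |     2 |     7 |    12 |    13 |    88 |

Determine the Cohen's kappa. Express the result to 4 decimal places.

Observed agreement pₒ = trace/N = 532/758 = 0.70185
Expected agreement pₑ = Σ (rowᵢ·colᵢ)/N² = (112·144 + 121·138 + 140·155 + 190·199 + 195·122)/758² = 0.20211
κ = (pₒ − pₑ)/(1 − pₑ) = (0.70185 − 0.20211)/(1 − 0.20211) = 0.6263

0.6263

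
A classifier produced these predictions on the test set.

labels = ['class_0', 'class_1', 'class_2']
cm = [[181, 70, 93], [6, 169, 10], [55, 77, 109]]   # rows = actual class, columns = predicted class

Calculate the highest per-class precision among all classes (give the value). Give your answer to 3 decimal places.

0.748

Per-class precision (TP/(TP+FP)):
  class_0: TP=181, FP=6+55=61 → 181/242 = 0.7479
  class_1: TP=169, FP=70+77=147 → 169/316 = 0.5348
  class_2: TP=109, FP=93+10=103 → 109/212 = 0.5142
Highest is class 'class_0' with precision = 0.748.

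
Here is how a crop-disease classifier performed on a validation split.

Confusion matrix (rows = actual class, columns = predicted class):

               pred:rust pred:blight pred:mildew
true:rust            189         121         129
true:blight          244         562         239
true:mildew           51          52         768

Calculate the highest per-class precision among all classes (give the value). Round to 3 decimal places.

0.765

Per-class precision (TP/(TP+FP)):
  rust: TP=189, FP=244+51=295 → 189/484 = 0.3905
  blight: TP=562, FP=121+52=173 → 562/735 = 0.7646
  mildew: TP=768, FP=129+239=368 → 768/1136 = 0.6761
Highest is class 'blight' with precision = 0.765.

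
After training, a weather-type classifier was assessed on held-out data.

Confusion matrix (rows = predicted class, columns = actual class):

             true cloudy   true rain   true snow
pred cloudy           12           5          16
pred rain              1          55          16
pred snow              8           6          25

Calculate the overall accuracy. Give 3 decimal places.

Accuracy = trace / total = (12+55+25=92) / 144 = 92/144 = 0.639

0.639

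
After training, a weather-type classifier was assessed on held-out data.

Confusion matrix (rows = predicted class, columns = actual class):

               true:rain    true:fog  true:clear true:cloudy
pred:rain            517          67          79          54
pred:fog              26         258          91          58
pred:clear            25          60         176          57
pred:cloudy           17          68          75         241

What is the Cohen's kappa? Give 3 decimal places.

Observed agreement pₒ = trace/N = 1192/1869 = 0.6378
Expected agreement pₑ = Σ (rowᵢ·colᵢ)/N² = (585·717 + 453·433 + 421·318 + 410·401)/1869² = 0.2616
κ = (pₒ − pₑ)/(1 − pₑ) = (0.6378 − 0.2616)/(1 − 0.2616) = 0.509

0.509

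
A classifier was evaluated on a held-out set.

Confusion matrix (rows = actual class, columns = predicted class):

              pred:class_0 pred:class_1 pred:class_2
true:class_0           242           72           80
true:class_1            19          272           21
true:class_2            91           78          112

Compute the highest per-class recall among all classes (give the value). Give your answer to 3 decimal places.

0.872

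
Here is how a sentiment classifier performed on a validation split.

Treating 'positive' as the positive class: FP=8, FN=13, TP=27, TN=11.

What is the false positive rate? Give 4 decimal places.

FPR = FP/(FP+TN) = 8/(8+11) = 0.4211

0.4211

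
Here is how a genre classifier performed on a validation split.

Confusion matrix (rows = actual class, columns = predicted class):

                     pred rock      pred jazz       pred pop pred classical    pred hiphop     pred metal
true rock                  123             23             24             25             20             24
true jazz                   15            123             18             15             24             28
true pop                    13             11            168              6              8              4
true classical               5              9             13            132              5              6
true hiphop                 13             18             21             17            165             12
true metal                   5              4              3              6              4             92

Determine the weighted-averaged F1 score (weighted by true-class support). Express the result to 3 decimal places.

Per-class F1 score (2·TP/(2·TP+FP+FN)):
  rock: TP=123, FP=15+13+5+13+5=51, FN=23+24+25+20+24=116 → 246/413 = 0.5956
  jazz: TP=123, FP=23+11+9+18+4=65, FN=15+18+15+24+28=100 → 246/411 = 0.5985
  pop: TP=168, FP=24+18+13+21+3=79, FN=13+11+6+8+4=42 → 336/457 = 0.7352
  classical: TP=132, FP=25+15+6+17+6=69, FN=5+9+13+5+6=38 → 264/371 = 0.7116
  hiphop: TP=165, FP=20+24+8+5+4=61, FN=13+18+21+17+12=81 → 330/472 = 0.6992
  metal: TP=92, FP=24+28+4+6+12=74, FN=5+4+3+6+4=22 → 184/280 = 0.6571
Weighted-F1 score = Σ (supportᵢ/N)·F1 scoreᵢ with N=1202: (239/1202)·0.5956 + (223/1202)·0.5985 + (210/1202)·0.7352 + (170/1202)·0.7116 + (246/1202)·0.6992 + (114/1202)·0.6571 = 0.664

0.664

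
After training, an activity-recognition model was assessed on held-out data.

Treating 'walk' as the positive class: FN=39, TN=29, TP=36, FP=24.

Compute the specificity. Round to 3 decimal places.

Specificity = TN/(TN+FP) = 29/(29+24) = 0.547

0.547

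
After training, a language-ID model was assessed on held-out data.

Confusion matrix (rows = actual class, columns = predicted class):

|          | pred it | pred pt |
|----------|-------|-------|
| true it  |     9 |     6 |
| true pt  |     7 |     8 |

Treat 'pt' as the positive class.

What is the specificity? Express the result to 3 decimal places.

Specificity = TN/(TN+FP) = 9/(9+6) = 0.600

0.600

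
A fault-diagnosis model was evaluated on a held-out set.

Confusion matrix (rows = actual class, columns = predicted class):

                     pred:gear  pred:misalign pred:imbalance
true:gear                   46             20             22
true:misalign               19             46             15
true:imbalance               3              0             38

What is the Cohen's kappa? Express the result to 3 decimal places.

0.437

Observed agreement pₒ = trace/N = 130/209 = 0.6220
Expected agreement pₑ = Σ (rowᵢ·colᵢ)/N² = (88·68 + 80·66 + 41·75)/209² = 0.3283
κ = (pₒ − pₑ)/(1 − pₑ) = (0.6220 − 0.3283)/(1 − 0.3283) = 0.437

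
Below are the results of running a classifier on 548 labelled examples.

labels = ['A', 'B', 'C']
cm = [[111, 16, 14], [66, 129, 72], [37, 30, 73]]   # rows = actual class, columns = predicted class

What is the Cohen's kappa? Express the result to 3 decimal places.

Observed agreement pₒ = trace/N = 313/548 = 0.5712
Expected agreement pₑ = Σ (rowᵢ·colᵢ)/N² = (141·214 + 267·175 + 140·159)/548² = 0.3302
κ = (pₒ − pₑ)/(1 − pₑ) = (0.5712 − 0.3302)/(1 − 0.3302) = 0.360

0.360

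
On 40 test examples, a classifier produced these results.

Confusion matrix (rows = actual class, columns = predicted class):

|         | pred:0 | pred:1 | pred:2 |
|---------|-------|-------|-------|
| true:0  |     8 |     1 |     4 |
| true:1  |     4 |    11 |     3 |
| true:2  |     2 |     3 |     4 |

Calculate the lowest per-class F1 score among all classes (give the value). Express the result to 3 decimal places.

0.400

Per-class F1 score (2·TP/(2·TP+FP+FN)):
  0: TP=8, FP=4+2=6, FN=1+4=5 → 16/27 = 0.5926
  1: TP=11, FP=1+3=4, FN=4+3=7 → 22/33 = 0.6667
  2: TP=4, FP=4+3=7, FN=2+3=5 → 8/20 = 0.4000
Lowest is class '2' with F1 score = 0.400.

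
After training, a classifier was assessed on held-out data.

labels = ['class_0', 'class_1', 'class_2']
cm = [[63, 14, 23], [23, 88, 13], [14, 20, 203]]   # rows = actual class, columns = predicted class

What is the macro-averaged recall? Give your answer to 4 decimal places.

0.7321

Per-class recall (TP/(TP+FN)):
  class_0: TP=63, FN=14+23=37 → 63/100 = 0.63000
  class_1: TP=88, FN=23+13=36 → 88/124 = 0.70968
  class_2: TP=203, FN=14+20=34 → 203/237 = 0.85654
Macro-recall = mean = (0.63000 + 0.70968 + 0.85654) / 3 = 0.7321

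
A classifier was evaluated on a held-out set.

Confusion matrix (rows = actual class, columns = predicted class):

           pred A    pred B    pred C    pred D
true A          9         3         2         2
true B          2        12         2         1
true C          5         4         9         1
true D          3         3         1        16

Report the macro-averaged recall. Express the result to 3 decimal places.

0.609

Per-class recall (TP/(TP+FN)):
  A: TP=9, FN=3+2+2=7 → 9/16 = 0.5625
  B: TP=12, FN=2+2+1=5 → 12/17 = 0.7059
  C: TP=9, FN=5+4+1=10 → 9/19 = 0.4737
  D: TP=16, FN=3+3+1=7 → 16/23 = 0.6957
Macro-recall = mean = (0.5625 + 0.7059 + 0.4737 + 0.6957) / 4 = 0.609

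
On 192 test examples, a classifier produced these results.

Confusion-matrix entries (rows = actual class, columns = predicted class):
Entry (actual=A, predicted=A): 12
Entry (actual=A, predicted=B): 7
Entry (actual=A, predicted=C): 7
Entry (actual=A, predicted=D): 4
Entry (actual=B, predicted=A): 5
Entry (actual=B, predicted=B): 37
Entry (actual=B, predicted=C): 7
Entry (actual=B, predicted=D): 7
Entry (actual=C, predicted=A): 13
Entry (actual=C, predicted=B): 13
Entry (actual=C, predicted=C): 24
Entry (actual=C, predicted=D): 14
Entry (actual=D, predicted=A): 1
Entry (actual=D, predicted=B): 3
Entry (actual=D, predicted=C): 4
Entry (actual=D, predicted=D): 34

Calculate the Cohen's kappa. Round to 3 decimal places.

Observed agreement pₒ = trace/N = 107/192 = 0.5573
Expected agreement pₑ = Σ (rowᵢ·colᵢ)/N² = (30·31 + 56·60 + 64·42 + 42·59)/192² = 0.2565
κ = (pₒ − pₑ)/(1 − pₑ) = (0.5573 − 0.2565)/(1 − 0.2565) = 0.405

0.405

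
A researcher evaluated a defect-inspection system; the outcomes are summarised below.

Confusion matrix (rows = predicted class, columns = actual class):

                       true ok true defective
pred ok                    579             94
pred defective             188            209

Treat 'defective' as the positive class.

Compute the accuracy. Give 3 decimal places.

0.736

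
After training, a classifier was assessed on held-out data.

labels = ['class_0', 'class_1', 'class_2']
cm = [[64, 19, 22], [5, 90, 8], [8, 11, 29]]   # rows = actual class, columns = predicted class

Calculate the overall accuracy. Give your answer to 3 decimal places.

0.715

Accuracy = trace / total = (64+90+29=183) / 256 = 183/256 = 0.715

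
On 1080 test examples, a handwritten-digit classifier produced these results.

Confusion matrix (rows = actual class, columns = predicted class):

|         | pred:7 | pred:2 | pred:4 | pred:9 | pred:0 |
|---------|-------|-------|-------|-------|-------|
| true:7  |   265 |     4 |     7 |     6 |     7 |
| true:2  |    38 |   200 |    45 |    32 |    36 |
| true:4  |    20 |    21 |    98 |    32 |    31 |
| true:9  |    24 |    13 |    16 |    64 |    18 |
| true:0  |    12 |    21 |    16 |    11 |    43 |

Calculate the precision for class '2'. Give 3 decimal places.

precision = TP/(TP+FP).
2: TP=200, FP=4+21+13+21=59 → 200/259 = 0.7722

0.772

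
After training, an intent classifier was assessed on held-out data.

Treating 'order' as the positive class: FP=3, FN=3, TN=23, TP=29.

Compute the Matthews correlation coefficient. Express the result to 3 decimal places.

MCC = (TP·TN − FP·FN) / √((TP+FP)(TP+FN)(TN+FP)(TN+FN))
Numerator = 29·23 − 3·3 = 658
Denominator = √(32·32·26·26) = √692224 = 832.0000
MCC = 658 / 832.0000 = 0.791

0.791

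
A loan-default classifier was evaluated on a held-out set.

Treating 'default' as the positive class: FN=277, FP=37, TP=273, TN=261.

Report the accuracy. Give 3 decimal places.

0.630

Accuracy = (TP+TN)/N = (273+261)/848 = 0.630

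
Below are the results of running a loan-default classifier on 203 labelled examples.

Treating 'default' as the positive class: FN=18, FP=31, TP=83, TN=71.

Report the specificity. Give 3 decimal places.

0.696

Specificity = TN/(TN+FP) = 71/(71+31) = 0.696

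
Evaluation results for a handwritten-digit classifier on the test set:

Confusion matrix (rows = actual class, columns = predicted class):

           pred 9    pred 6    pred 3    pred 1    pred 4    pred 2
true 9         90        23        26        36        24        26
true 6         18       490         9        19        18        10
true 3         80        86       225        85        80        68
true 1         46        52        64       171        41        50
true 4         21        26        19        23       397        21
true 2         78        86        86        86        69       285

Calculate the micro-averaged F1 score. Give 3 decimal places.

Micro-averaging pools counts across classes: ΣTP=1658, ΣFP=1376, ΣFN=1376.
Micro-F1 score = 2·TP/(2·TP+FP+FN) on pooled counts = 0.546 (equals overall accuracy in single-label multiclass).

0.546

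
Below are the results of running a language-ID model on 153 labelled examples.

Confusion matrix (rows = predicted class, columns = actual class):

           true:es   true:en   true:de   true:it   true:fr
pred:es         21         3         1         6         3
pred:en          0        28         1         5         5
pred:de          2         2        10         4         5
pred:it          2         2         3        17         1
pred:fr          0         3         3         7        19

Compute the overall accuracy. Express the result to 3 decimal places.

Accuracy = trace / total = (21+28+10+17+19=95) / 153 = 95/153 = 0.621

0.621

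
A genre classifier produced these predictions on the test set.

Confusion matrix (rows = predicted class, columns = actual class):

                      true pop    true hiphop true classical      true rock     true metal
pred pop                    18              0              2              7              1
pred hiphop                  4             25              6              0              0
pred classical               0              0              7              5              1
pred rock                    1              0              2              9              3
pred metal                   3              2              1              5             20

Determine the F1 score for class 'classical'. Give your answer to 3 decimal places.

F1 score = 2·TP/(2·TP+FP+FN).
classical: TP=7, FP=0+0+5+1=6, FN=2+6+2+1=11 → 14/31 = 0.4516

0.452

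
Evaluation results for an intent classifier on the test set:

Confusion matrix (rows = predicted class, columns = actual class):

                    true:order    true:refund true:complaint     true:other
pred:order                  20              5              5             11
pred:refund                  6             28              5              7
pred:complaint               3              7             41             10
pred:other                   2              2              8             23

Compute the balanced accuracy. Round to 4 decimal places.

0.6144

Balanced accuracy = mean of per-class recall.
  order: recall = 20/31 = 0.64516
  refund: recall = 28/42 = 0.66667
  complaint: recall = 41/59 = 0.69492
  other: recall = 23/51 = 0.45098
Mean = (0.64516 + 0.66667 + 0.69492 + 0.45098) / 4 = 0.6144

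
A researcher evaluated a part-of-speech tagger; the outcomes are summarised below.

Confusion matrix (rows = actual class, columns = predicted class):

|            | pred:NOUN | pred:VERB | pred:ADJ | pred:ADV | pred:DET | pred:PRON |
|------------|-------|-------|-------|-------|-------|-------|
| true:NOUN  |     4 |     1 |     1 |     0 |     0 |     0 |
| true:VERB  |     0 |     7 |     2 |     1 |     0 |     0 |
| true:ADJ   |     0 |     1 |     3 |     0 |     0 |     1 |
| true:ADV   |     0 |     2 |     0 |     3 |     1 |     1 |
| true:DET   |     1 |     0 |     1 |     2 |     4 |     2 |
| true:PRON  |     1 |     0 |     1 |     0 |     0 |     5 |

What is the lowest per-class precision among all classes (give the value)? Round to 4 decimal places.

0.3750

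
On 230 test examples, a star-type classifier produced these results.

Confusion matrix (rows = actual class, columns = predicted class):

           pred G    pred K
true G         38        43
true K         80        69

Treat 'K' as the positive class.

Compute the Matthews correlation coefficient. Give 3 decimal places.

-0.065

MCC = (TP·TN − FP·FN) / √((TP+FP)(TP+FN)(TN+FP)(TN+FN))
Numerator = 69·38 − 43·80 = -818
Denominator = √(112·149·81·118) = √159503904 = 12629.4855
MCC = -818 / 12629.4855 = -0.065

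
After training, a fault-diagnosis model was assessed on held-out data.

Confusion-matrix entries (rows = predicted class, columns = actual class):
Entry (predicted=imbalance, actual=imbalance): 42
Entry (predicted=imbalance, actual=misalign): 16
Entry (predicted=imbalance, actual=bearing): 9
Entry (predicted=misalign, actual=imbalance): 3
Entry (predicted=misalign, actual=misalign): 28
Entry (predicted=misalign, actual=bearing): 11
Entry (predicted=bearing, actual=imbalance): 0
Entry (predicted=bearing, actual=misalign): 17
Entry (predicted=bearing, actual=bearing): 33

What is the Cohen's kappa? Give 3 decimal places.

Observed agreement pₒ = trace/N = 103/159 = 0.6478
Expected agreement pₑ = Σ (rowᵢ·colᵢ)/N² = (45·67 + 61·42 + 53·50)/159² = 0.3254
κ = (pₒ − pₑ)/(1 − pₑ) = (0.6478 − 0.3254)/(1 − 0.3254) = 0.478

0.478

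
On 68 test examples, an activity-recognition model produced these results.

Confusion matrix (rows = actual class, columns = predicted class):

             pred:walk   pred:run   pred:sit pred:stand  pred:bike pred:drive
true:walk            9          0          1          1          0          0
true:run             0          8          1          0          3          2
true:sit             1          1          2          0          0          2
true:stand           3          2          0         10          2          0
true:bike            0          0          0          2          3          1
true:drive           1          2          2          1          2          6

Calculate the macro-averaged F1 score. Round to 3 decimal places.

0.524

Per-class F1 score (2·TP/(2·TP+FP+FN)):
  walk: TP=9, FP=0+1+3+0+1=5, FN=0+1+1+0+0=2 → 18/25 = 0.7200
  run: TP=8, FP=0+1+2+0+2=5, FN=0+1+0+3+2=6 → 16/27 = 0.5926
  sit: TP=2, FP=1+1+0+0+2=4, FN=1+1+0+0+2=4 → 4/12 = 0.3333
  stand: TP=10, FP=1+0+0+2+1=4, FN=3+2+0+2+0=7 → 20/31 = 0.6452
  bike: TP=3, FP=0+3+0+2+2=7, FN=0+0+0+2+1=3 → 6/16 = 0.3750
  drive: TP=6, FP=0+2+2+0+1=5, FN=1+2+2+1+2=8 → 12/25 = 0.4800
Macro-F1 score = mean = (0.7200 + 0.5926 + 0.3333 + 0.6452 + 0.3750 + 0.4800) / 6 = 0.524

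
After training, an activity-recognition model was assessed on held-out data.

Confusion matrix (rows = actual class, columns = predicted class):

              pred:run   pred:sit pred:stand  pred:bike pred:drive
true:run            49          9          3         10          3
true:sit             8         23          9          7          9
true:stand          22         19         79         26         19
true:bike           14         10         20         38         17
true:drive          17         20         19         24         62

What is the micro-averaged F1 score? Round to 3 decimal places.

Micro-averaging pools counts across classes: ΣTP=251, ΣFP=285, ΣFN=285.
Micro-F1 score = 2·TP/(2·TP+FP+FN) on pooled counts = 0.468 (equals overall accuracy in single-label multiclass).

0.468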